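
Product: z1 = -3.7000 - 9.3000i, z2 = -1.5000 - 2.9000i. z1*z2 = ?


Real = -3.7*(-1.5) - (-9.3)*(-2.9) = 5.55 - 26.97 = -21.42
Imag = -3.7*(-2.9) - (1.5)*(-9.3) = 10.73 + 13.95 = 24.68

-21.4200 + 24.6800i


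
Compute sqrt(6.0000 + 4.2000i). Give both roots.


|z| = sqrt(36+17.64) = 7.3239
sqrt((|z|+a)/2) = sqrt((7.3239+6)/2) = sqrt(6.6620) = 2.5811
sqrt((|z|-a)/2) = sqrt((7.3239-6)/2) = sqrt(0.6620) = 0.8136

±(2.5811 + 0.8136i) i.e. 2.5811 + 0.8136i and -2.5811 - 0.8136i


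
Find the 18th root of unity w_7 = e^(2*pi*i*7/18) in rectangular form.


Angle = 360*7/18 = 140°
a = cos(140°) = -0.7660
b = sin(140°) = 0.6428

-0.7660 + 0.6428i


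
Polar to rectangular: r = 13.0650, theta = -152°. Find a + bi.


a = 13.0650*cos(-152°) = 13.0650*(-0.88295) = -11.5357
b = 13.0650*sin(-152°) = 13.0650*(-0.46947) = -6.1336

-11.5357 - 6.1336i


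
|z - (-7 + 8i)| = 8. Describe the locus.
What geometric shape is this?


|z - z0| = r is a circle with center z0 and radius r.
Center = (-7, 8), radius = 8

Circle with center (-7, 8) and radius 8


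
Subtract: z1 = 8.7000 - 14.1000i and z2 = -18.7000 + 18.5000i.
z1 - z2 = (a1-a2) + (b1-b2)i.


Real: 8.7 + 18.7 = 27.4
Imag: -14.1 - 18.5 = -32.6

27.4000 - 32.6000i


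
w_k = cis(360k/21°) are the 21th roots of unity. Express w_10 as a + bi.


Angle = 360*10/21 = 171.4286°
a = cos(171.4286°) = -0.9888
b = sin(171.4286°) = 0.1490

-0.9888 + 0.1490i


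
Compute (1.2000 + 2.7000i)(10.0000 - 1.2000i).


Real = 1.2*10 - 2.7*(-1.2) = 12 - (-3.24) = 15.24
Imag = 1.2*(-1.2) + 10*2.7 = -1.44 + 27 = 25.56

15.2400 + 25.5600i


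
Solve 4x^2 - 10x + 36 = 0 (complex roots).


disc = (-10)^2 - 4*4*36 = 100 - 576 = -476
sqrt(|disc|) = sqrt(476) = 21.8174
Real part = 10/(2*4) = 1.2500
Imag part = 21.8174/(2*4) = 2.7272

1.2500 ± 2.7272i


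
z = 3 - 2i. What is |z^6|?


|z| = sqrt(9+4) = sqrt(13) = 3.6056
|z^6| = |z|^6 = (sqrt(13))^6 = 13^3 = 2197

|z^6| = 2197


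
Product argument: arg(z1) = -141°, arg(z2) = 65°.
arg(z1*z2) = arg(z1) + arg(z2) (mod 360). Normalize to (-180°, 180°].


arg(z1*z2) = -141° + 65° = -76°
Normalized to (-180°, 180°]: -76°

-76°


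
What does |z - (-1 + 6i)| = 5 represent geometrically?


|z - z0| = r is a circle with center z0 and radius r.
Center = (-1, 6), radius = 5

Circle with center (-1, 6) and radius 5


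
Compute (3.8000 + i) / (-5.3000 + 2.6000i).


Conjugate of z2 = -5.3000 - 2.6000i
Numerator: (3.8000 + i)(-5.3000 - 2.6000i) = -17.5400 - 15.1800i
Denominator: (-5.3)^2 + 2.6^2 = 34.85
Result = (-17.5400 - 15.1800i)/34.85

-0.5033 - 0.4356i


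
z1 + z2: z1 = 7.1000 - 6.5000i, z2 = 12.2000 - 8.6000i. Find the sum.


Real: 7.1 + 12.2 = 19.3
Imag: -6.5 - 8.6 = -15.1

19.3000 - 15.1000i


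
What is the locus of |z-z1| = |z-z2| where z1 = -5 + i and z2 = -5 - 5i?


Equal distances means the locus is the perpendicular bisector of z1 and z2.
Midpoint = ((-5+(-5))/2, (1+(-5))/2) = (-5.0000, -2.0000)

Perpendicular bisector through (-5.0000, -2.0000)


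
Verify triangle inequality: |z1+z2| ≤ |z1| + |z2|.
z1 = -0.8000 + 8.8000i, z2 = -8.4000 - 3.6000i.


|z1| = sqrt((-0.8)^2 + 8.8^2) = sqrt(78.08) = 8.8363
|z2| = sqrt((-8.4)^2 + (-3.6)^2) = sqrt(83.52) = 9.1389
z1+z2 = -9.2000 + 5.2000i
|z1+z2| = sqrt(111.68) = 10.5679
|z1|+|z2| = 8.8363 + 9.1389 = 17.9752

|z1+z2| = 10.5679 ≤ |z1|+|z2| = 17.9752 (verified)


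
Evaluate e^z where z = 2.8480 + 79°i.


e^2.8480 = 17.2532
cos(79°) = 0.19081
sin(79°) = 0.98163
Real = 17.2532*0.19081 = 3.2921
Imag = 17.2532*0.98163 = 16.9363

3.2921 + 16.9363i


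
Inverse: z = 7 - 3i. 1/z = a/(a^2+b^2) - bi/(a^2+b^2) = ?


|z|^2 = 49+9 = 58
1/z = (7 + 3i)/58

1/z = 0.1207 + 0.0517i


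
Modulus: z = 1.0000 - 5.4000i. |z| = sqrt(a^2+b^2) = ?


|z| = sqrt(1^2 + (-5.4)^2) = sqrt(1 + 29.16) = sqrt(30.16) = 5.4918

|z| = 5.4918


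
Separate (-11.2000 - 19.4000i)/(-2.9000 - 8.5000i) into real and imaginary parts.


Multiply by conjugate: (-11.2000 - 19.4000i)(-2.9000 + 8.5000i) / ((-2.9)^2 + (-8.5)^2)
Numerator real = -11.2*(-2.9) - (19.4)*(-8.5) = 197.38
Numerator imag = -19.4*(-2.9) - (-11.2)*(-8.5) = -38.94
Denominator = 80.66
Re(z) = 197.38/80.66 = 2.4471
Im(z) = -38.94/80.66 = -0.4828

Re(z) = 2.4471, Im(z) = -0.4828


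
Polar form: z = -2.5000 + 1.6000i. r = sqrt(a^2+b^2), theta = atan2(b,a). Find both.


r = sqrt(6.25+2.56) = sqrt(8.81) = 2.9682
theta = atan2(1.6, -2.5) = 147.3808 degrees

r = 2.9682, theta = 147.3808 degrees


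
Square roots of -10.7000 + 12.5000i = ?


|z| = sqrt(114.49+156.25) = 16.4542
sqrt((|z|+a)/2) = sqrt((16.4542+(-10.7))/2) = sqrt(2.8771) = 1.6962
sqrt((|z|-a)/2) = sqrt((16.4542-(-10.7))/2) = sqrt(13.5771) = 3.6847

±(1.6962 + 3.6847i) i.e. 1.6962 + 3.6847i and -1.6962 - 3.6847i


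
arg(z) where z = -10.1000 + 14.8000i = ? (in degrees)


Re = -10.1, Im = 14.8
arg = atan2(14.8, -10.1) = 124.3109 degrees

arg(z) = 124.3109 degrees


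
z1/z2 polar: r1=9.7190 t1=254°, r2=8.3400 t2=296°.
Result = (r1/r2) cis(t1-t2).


r = 9.7190 / 8.3400 = 1.1653
theta = 254° - 296° = -42° = 318° (mod 360)

1.1653 cis(318°)


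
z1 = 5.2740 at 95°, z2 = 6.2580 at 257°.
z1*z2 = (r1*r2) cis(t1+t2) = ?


r = 5.2740 * 6.2580 = 33.0047
theta = 95° + 257° = 352° = 352° (mod 360)

33.0047 cis(352°)


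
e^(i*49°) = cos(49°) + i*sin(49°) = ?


cos(49°) = 0.6561
sin(49°) = 0.7547

e^(i*49°) = 0.6561 + 0.7547i


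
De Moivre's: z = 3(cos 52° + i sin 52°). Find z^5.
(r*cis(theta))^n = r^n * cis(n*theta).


r^5 = 3^5 = 243
n*theta = 5*52° = 260° = 260° (mod 360)
a = 243*cos(260°) = -42.1965
b = 243*sin(260°) = -239.3083

243 cis(260°) = -42.1965 - 239.3083i


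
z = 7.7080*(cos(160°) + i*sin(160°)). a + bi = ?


a = 7.7080*cos(160°) = 7.7080*(-0.9397) = -7.2432
b = 7.7080*sin(160°) = 7.7080*0.34202 = 2.6363

-7.2432 + 2.6363i


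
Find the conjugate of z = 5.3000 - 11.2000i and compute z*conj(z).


z_bar = 5.3000 + 11.2000i
z*z_bar = 5.3^2 + (-11.2)^2 = 28.09 + 125.44 = 153.53

z_bar = 5.3000 + 11.2000i, z*z_bar = 153.53


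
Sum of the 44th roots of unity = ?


The sum of all 44th roots of unity is 0.
Geometric series: (1 - w^44)/(1 - w) = (1-1)/(1-w) = 0 since w^44 = 1, w ≠ 1.
Alternatively: coefficient of z^43 in z^44 - 1 is 0.

0


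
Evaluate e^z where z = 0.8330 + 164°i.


e^0.8330 = 2.3002
cos(164°) = -0.96126
sin(164°) = 0.27564
Real = 2.3002*(-0.96126) = -2.2111
Imag = 2.3002*0.27564 = 0.6340

-2.2111 + 0.6340i


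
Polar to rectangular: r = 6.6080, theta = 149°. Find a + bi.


a = 6.6080*cos(149°) = 6.6080*(-0.85717) = -5.6642
b = 6.6080*sin(149°) = 6.6080*0.51504 = 3.4034

-5.6642 + 3.4034i


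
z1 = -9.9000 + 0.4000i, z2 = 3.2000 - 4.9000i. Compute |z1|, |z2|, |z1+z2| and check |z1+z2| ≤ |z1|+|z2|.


|z1| = sqrt((-9.9)^2 + 0.4^2) = sqrt(98.17) = 9.9081
|z2| = sqrt(3.2^2 + (-4.9)^2) = sqrt(34.25) = 5.8523
z1+z2 = -6.7000 - 4.5000i
|z1+z2| = sqrt(65.14) = 8.0709
|z1|+|z2| = 9.9081 + 5.8523 = 15.7604

|z1+z2| = 8.0709 ≤ |z1|+|z2| = 15.7604 (verified)


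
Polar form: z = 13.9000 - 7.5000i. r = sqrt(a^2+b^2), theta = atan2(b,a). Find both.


r = sqrt(193.21+56.25) = sqrt(249.46) = 15.7943
theta = atan2(-7.5, 13.9) = -28.3499 degrees

r = 15.7943, theta = -28.3499 degrees


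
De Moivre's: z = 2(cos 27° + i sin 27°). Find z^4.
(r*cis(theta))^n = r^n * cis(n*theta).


r^4 = 2^4 = 16
n*theta = 4*27° = 108° = 108° (mod 360)
a = 16*cos(108°) = -4.9443
b = 16*sin(108°) = 15.2169

16 cis(108°) = -4.9443 + 15.2169i


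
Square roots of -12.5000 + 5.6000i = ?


|z| = sqrt(156.25+31.36) = 13.6971
sqrt((|z|+a)/2) = sqrt((13.6971+(-12.5))/2) = sqrt(0.5985) = 0.7737
sqrt((|z|-a)/2) = sqrt((13.6971-(-12.5))/2) = sqrt(13.0985) = 3.6192

±(0.7737 + 3.6192i) i.e. 0.7737 + 3.6192i and -0.7737 - 3.6192i


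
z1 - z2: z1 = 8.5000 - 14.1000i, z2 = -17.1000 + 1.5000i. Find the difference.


Real: 8.5 + 17.1 = 25.6
Imag: -14.1 - 1.5 = -15.6

25.6000 - 15.6000i


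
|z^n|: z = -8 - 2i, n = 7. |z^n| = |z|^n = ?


|z| = sqrt(64+4) = sqrt(68) = 8.2462
|z^7| = |z|^7 = (sqrt(68))^7 = 68^3 * sqrt(68) = 314432*sqrt(68)

|z^7| = 314432*sqrt(68) ≈ 2592872.6961


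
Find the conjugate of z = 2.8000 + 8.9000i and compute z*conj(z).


z_bar = 2.8000 - 8.9000i
z*z_bar = 2.8^2 + 8.9^2 = 7.84 + 79.21 = 87.05

z_bar = 2.8000 - 8.9000i, z*z_bar = 87.05


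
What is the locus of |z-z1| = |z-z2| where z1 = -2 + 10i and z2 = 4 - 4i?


Equal distances means the locus is the perpendicular bisector of z1 and z2.
Midpoint = ((-2+4)/2, (10+(-4))/2) = (1.0000, 3.0000)

Perpendicular bisector through (1.0000, 3.0000)


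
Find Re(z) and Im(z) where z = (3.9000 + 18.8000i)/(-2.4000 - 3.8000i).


Multiply by conjugate: (3.9000 + 18.8000i)(-2.4000 + 3.8000i) / ((-2.4)^2 + (-3.8)^2)
Numerator real = 3.9*(-2.4) + 18.8*(-3.8) = -80.8
Numerator imag = 18.8*(-2.4) - 3.9*(-3.8) = -30.3
Denominator = 20.2
Re(z) = -80.8/20.2 = -4.0000
Im(z) = -30.3/20.2 = -1.5000

Re(z) = -4.0000, Im(z) = -1.5000


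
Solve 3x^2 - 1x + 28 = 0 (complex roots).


disc = (-1)^2 - 4*3*28 = 1 - 336 = -335
sqrt(|disc|) = sqrt(335) = 18.3030
Real part = 1/(2*3) = 0.1667
Imag part = 18.3030/(2*3) = 3.0505

0.1667 ± 3.0505i


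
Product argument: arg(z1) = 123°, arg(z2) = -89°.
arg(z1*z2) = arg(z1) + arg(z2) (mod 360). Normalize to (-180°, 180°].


arg(z1*z2) = 123° - 89° = 34°
Normalized to (-180°, 180°]: 34°

34°


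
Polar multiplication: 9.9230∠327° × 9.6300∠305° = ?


r = 9.9230 * 9.6300 = 95.5585
theta = 327° + 305° = 632° = 272° (mod 360)

95.5585 cis(272°)


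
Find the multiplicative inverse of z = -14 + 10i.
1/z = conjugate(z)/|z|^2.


|z|^2 = 196+100 = 296
1/z = (-14 - 10i)/296

1/z = -0.0473 - 0.0338i


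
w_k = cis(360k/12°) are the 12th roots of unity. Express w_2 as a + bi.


Angle = 360*2/12 = 60°
a = cos(60°) = 0.5000
b = sin(60°) = 0.8660

0.5000 + 0.8660i


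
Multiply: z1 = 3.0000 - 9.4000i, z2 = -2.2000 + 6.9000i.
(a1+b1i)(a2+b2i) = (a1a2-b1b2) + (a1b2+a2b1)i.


Real = 3*(-2.2) - (-9.4)*6.9 = -6.6 - (-64.86) = 58.26
Imag = 3*6.9 - (2.2)*(-9.4) = 20.7 + 20.68 = 41.38

58.2600 + 41.3800i


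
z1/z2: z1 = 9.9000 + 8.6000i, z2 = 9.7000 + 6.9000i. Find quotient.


Conjugate of z2 = 9.7000 - 6.9000i
Numerator: (9.9000 + 8.6000i)(9.7000 - 6.9000i) = 155.3700 + 15.1100i
Denominator: 9.7^2 + 6.9^2 = 141.7
Result = (155.3700 + 15.1100i)/141.7

1.0965 + 0.1066i


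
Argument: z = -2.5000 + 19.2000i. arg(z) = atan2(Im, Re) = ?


Re = -2.5, Im = 19.2
arg = atan2(19.2, -2.5) = 97.4187 degrees

arg(z) = 97.4187 degrees


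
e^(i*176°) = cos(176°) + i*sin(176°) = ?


cos(176°) = -0.9976
sin(176°) = 0.0698

e^(i*176°) = -0.9976 + 0.0698i


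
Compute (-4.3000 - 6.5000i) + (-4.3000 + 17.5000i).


Real: -4.3 - 4.3 = -8.6
Imag: -6.5 + 17.5 = 11

-8.6000 + 11.0000i


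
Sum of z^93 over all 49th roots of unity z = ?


The roots are w_k = w^k with w = e^(2*pi*i/49), and (w^k)^93 = (w^93)^k.
So S = 1 + u + u^2 + ... + u^(48) with u = w^93.
93 = 1*49 + 44, so 93 is not a multiple of 49: u = (w^49)^1 * w^44 = w^44 ≠ 1 (w is a primitive 49th root), while u^49 = (w^49)^93 = 1.
Geometric series: S = (1 - u^49)/(1 - u) = (1 - 1)/(1 - u) = 0

S = 0


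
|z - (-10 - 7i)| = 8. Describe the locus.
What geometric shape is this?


|z - z0| = r is a circle with center z0 and radius r.
Center = (-10, -7), radius = 8

Circle with center (-10, -7) and radius 8


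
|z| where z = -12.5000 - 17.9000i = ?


|z| = sqrt((-12.5)^2 + (-17.9)^2) = sqrt(156.25 + 320.41) = sqrt(476.66) = 21.8325

|z| = 21.8325


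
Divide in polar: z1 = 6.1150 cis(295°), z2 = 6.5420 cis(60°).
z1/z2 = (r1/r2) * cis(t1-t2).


r = 6.1150 / 6.5420 = 0.9347
theta = 295° - 60° = 235° = 235° (mod 360)

0.9347 cis(235°)


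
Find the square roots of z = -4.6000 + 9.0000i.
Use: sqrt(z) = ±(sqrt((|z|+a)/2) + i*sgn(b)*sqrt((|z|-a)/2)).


|z| = sqrt(21.16+81) = 10.1074
sqrt((|z|+a)/2) = sqrt((10.1074+(-4.6))/2) = sqrt(2.7537) = 1.6594
sqrt((|z|-a)/2) = sqrt((10.1074-(-4.6))/2) = sqrt(7.3537) = 2.7118

±(1.6594 + 2.7118i) i.e. 1.6594 + 2.7118i and -1.6594 - 2.7118i


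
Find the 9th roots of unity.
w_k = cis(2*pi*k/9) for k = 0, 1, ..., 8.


The 9th roots of unity are cis(360k/9°) for k=0..8
Angle step = 360/9 = 40°
Primitive root: cis(40°)
Primitive root = 0.7660 + 0.6428i

9 roots at angles: 0°, 40°, 80°, 120°, 160°, 200°, 240°, 280°, 320°


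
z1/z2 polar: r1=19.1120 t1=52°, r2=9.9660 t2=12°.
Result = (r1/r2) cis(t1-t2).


r = 19.1120 / 9.9660 = 1.9177
theta = 52° - 12° = 40° = 40° (mod 360)

1.9177 cis(40°)


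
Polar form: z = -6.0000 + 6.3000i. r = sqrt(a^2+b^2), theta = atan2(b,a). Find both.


r = sqrt(36+39.69) = sqrt(75.69) = 8.7000
theta = atan2(6.3, -6) = 133.6028 degrees

r = 8.7000, theta = 133.6028 degrees


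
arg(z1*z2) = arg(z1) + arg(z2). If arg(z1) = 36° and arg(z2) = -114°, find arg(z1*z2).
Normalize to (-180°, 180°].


arg(z1*z2) = 36° - 114° = -78°
Normalized to (-180°, 180°]: -78°

-78°


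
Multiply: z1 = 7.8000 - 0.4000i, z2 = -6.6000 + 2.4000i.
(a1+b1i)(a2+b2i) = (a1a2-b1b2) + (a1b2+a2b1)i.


Real = 7.8*(-6.6) - (-0.4)*2.4 = -51.48 - (-0.96) = -50.52
Imag = 7.8*2.4 - (6.6)*(-0.4) = 18.72 + 2.64 = 21.36

-50.5200 + 21.3600i


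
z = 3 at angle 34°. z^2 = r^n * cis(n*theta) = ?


r^2 = 3^2 = 9
n*theta = 2*34° = 68° = 68° (mod 360)
a = 9*cos(68°) = 3.3715
b = 9*sin(68°) = 8.3447

9 cis(68°) = 3.3715 + 8.3447i


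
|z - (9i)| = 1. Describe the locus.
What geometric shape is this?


|z - z0| = r is a circle with center z0 and radius r.
Center = (0, 9), radius = 1

Circle with center (0, 9) and radius 1


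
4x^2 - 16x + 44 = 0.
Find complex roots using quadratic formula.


disc = (-16)^2 - 4*4*44 = 256 - 704 = -448
sqrt(|disc|) = sqrt(448) = 21.1660
Real part = 16/(2*4) = 2.0000
Imag part = 21.1660/(2*4) = 2.6458

2.0000 ± 2.6458i


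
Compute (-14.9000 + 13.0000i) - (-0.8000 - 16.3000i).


Real: -14.9 + 0.8 = -14.1
Imag: 13 + 16.3 = 29.3

-14.1000 + 29.3000i


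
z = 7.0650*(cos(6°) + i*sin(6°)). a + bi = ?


a = 7.0650*cos(6°) = 7.0650*0.99452 = 7.0263
b = 7.0650*sin(6°) = 7.0650*0.10453 = 0.7385

7.0263 + 0.7385i


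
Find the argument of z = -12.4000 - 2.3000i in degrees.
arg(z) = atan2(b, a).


Re = -12.4, Im = -2.3
arg = atan2(-2.3, -12.4) = -169.4920 degrees

arg(z) = -169.4920 degrees


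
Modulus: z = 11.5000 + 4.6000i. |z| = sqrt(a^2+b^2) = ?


|z| = sqrt(11.5^2 + 4.6^2) = sqrt(132.25 + 21.16) = sqrt(153.41) = 12.3859

|z| = 12.3859


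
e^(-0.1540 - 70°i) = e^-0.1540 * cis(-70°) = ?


e^-0.1540 = 0.8573
cos(-70°) = 0.342
sin(-70°) = -0.9397
Real = 0.8573*0.342 = 0.2932
Imag = 0.8573*(-0.9397) = -0.8056

0.2932 - 0.8056i


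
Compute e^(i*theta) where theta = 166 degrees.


cos(166°) = -0.9703
sin(166°) = 0.2419

e^(i*166°) = -0.9703 + 0.2419i


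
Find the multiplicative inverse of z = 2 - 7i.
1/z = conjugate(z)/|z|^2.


|z|^2 = 4+49 = 53
1/z = (2 + 7i)/53

1/z = 0.0377 + 0.1321i


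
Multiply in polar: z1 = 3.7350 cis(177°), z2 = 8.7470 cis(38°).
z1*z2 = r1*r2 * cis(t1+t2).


r = 3.7350 * 8.7470 = 32.6700
theta = 177° + 38° = 215° = 215° (mod 360)

32.6700 cis(215°)


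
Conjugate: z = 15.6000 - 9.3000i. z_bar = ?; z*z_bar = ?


z_bar = 15.6000 + 9.3000i
z*z_bar = 15.6^2 + (-9.3)^2 = 243.36 + 86.49 = 329.85

z_bar = 15.6000 + 9.3000i, z*z_bar = 329.85


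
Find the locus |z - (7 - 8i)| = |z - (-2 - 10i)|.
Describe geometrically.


Equal distances means the locus is the perpendicular bisector of z1 and z2.
Midpoint = ((7+(-2))/2, (-8+(-10))/2) = (2.5000, -9.0000)

Perpendicular bisector through (2.5000, -9.0000)


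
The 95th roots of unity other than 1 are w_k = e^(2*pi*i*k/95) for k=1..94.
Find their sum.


With w = e^(2*pi*i/95), all 95 of the 95th roots of unity w^0 = 1, w, ..., w^(94) sum to 0: 1 + w + ... + w^(94) = (1 - w^95)/(1 - w) = 0 since w^95 = 1, w ≠ 1.
Removing the root 1: w + w^2 + ... + w^(94) = 0 - 1 = -1

Sum = -1


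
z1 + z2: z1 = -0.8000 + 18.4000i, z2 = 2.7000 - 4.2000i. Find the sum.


Real: -0.8 + 2.7 = 1.9
Imag: 18.4 - 4.2 = 14.2

1.9000 + 14.2000i


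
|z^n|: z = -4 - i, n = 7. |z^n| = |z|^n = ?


|z| = sqrt(16+1) = sqrt(17) = 4.1231
|z^7| = |z|^7 = (sqrt(17))^7 = 17^3 * sqrt(17) = 4913*sqrt(17)

|z^7| = 4913*sqrt(17) ≈ 20256.8179


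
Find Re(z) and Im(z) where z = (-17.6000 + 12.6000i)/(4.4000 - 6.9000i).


Multiply by conjugate: (-17.6000 + 12.6000i)(4.4000 + 6.9000i) / (4.4^2 + (-6.9)^2)
Numerator real = -17.6*4.4 + 12.6*(-6.9) = -164.38
Numerator imag = 12.6*4.4 - (-17.6)*(-6.9) = -66
Denominator = 66.97
Re(z) = -164.38/66.97 = -2.4545
Im(z) = -66/66.97 = -0.9855

Re(z) = -2.4545, Im(z) = -0.9855


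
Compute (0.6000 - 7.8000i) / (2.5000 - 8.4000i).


Conjugate of z2 = 2.5000 + 8.4000i
Numerator: (0.6000 - 7.8000i)(2.5000 + 8.4000i) = 67.0200 - 14.4600i
Denominator: 2.5^2 + (-8.4)^2 = 76.81
Result = (67.0200 - 14.4600i)/76.81

0.8725 - 0.1883i


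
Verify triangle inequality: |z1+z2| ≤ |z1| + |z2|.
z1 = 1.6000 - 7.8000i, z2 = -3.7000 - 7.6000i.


|z1| = sqrt(1.6^2 + (-7.8)^2) = sqrt(63.4) = 7.9624
|z2| = sqrt((-3.7)^2 + (-7.6)^2) = sqrt(71.45) = 8.4528
z1+z2 = -2.1000 - 15.4000i
|z1+z2| = sqrt(241.57) = 15.5425
|z1|+|z2| = 7.9624 + 8.4528 = 16.4152

|z1+z2| = 15.5425 ≤ |z1|+|z2| = 16.4152 (verified)


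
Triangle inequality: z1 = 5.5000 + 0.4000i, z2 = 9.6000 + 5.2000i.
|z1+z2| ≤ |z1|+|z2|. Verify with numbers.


|z1| = sqrt(5.5^2 + 0.4^2) = sqrt(30.41) = 5.5145
|z2| = sqrt(9.6^2 + 5.2^2) = sqrt(119.2) = 10.9179
z1+z2 = 15.1000 + 5.6000i
|z1+z2| = sqrt(259.37) = 16.1050
|z1|+|z2| = 5.5145 + 10.9179 = 16.4324

|z1+z2| = 16.1050 ≤ |z1|+|z2| = 16.4324 (verified)


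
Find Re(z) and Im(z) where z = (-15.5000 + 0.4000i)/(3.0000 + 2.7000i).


Multiply by conjugate: (-15.5000 + 0.4000i)(3.0000 - 2.7000i) / (3^2 + 2.7^2)
Numerator real = -15.5*3 + 0.4*2.7 = -45.42
Numerator imag = 0.4*3 - (-15.5)*2.7 = 43.05
Denominator = 16.29
Re(z) = -45.42/16.29 = -2.7882
Im(z) = 43.05/16.29 = 2.6427

Re(z) = -2.7882, Im(z) = 2.6427


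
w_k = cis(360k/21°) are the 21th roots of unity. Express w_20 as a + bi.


Angle = 360*20/21 = 342.8571°
a = cos(342.8571°) = 0.9556
b = sin(342.8571°) = -0.2948

0.9556 - 0.2948i


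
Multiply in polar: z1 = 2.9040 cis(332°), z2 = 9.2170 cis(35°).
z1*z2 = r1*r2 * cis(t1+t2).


r = 2.9040 * 9.2170 = 26.7662
theta = 332° + 35° = 367° = 7° (mod 360)

26.7662 cis(7°)


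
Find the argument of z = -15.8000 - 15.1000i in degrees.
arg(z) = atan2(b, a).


Re = -15.8, Im = -15.1
arg = atan2(-15.1, -15.8) = -136.2977 degrees

arg(z) = -136.2977 degrees


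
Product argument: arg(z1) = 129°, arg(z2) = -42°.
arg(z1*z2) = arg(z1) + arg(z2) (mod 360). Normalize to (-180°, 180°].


arg(z1*z2) = 129° - 42° = 87°
Normalized to (-180°, 180°]: 87°

87°


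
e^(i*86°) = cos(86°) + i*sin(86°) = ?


cos(86°) = 0.0698
sin(86°) = 0.9976

e^(i*86°) = 0.0698 + 0.9976i


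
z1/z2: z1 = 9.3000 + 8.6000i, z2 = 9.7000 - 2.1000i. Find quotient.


Conjugate of z2 = 9.7000 + 2.1000i
Numerator: (9.3000 + 8.6000i)(9.7000 + 2.1000i) = 72.1500 + 102.9500i
Denominator: 9.7^2 + (-2.1)^2 = 98.5
Result = (72.1500 + 102.9500i)/98.5

0.7325 + 1.0452i


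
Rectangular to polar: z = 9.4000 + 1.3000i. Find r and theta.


r = sqrt(88.36+1.69) = sqrt(90.05) = 9.4895
theta = atan2(1.3, 9.4) = 7.8739 degrees

r = 9.4895, theta = 7.8739 degrees


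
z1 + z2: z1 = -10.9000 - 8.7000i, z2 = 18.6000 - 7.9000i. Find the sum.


Real: -10.9 + 18.6 = 7.7
Imag: -8.7 - 7.9 = -16.6

7.7000 - 16.6000i


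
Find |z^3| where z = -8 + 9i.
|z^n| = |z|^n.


|z| = sqrt(64+81) = sqrt(145) = 12.0416
|z^3| = |z|^3 = (sqrt(145))^3 = 145*sqrt(145)

|z^3| = 145*sqrt(145) ≈ 1746.0312


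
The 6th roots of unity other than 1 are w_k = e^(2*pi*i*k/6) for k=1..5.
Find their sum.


With w = e^(2*pi*i/6), all 6 of the 6th roots of unity w^0 = 1, w, ..., w^(5) sum to 0: 1 + w + ... + w^(5) = (1 - w^6)/(1 - w) = 0 since w^6 = 1, w ≠ 1.
Removing the root 1: w + w^2 + ... + w^(5) = 0 - 1 = -1

Sum = -1


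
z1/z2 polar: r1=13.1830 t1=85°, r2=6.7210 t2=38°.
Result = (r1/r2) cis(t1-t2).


r = 13.1830 / 6.7210 = 1.9615
theta = 85° - 38° = 47° = 47° (mod 360)

1.9615 cis(47°)


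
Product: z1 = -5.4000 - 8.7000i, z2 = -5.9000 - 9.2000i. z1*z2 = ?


Real = -5.4*(-5.9) - (-8.7)*(-9.2) = 31.86 - 80.04 = -48.18
Imag = -5.4*(-9.2) - (5.9)*(-8.7) = 49.68 + 51.33 = 101.01

-48.1800 + 101.0100i


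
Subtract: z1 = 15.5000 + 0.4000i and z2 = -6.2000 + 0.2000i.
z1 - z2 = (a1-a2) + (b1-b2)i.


Real: 15.5 + 6.2 = 21.7
Imag: 0.4 - 0.2 = 0.2

21.7000 + 0.2000i


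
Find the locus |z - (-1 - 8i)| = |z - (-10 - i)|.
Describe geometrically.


Equal distances means the locus is the perpendicular bisector of z1 and z2.
Midpoint = ((-1+(-10))/2, (-8+(-1))/2) = (-5.5000, -4.5000)

Perpendicular bisector through (-5.5000, -4.5000)


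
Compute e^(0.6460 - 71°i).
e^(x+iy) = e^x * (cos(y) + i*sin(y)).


e^0.6460 = 1.90789
cos(-71°) = 0.325568
sin(-71°) = -0.9455
Real = 1.90789*0.325568 = 0.6211
Imag = 1.90789*(-0.9455) = -1.8039

0.6211 - 1.8039i


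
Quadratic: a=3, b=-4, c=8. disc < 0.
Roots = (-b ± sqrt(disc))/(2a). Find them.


disc = (-4)^2 - 4*3*8 = 16 - 96 = -80
sqrt(|disc|) = sqrt(80) = 8.9443
Real part = 4/(2*3) = 0.6667
Imag part = 8.9443/(2*3) = 1.4907

0.6667 ± 1.4907i


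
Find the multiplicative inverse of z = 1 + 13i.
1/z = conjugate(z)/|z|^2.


|z|^2 = 1+169 = 170
1/z = (1 - 13i)/170

1/z = 0.0059 - 0.0765i


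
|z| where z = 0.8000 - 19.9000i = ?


|z| = sqrt(0.8^2 + (-19.9)^2) = sqrt(0.64 + 396.01) = sqrt(396.65) = 19.9161

|z| = 19.9161


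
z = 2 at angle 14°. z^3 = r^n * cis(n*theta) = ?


r^3 = 2^3 = 8
n*theta = 3*14° = 42° = 42° (mod 360)
a = 8*cos(42°) = 5.9452
b = 8*sin(42°) = 5.3530

8 cis(42°) = 5.9452 + 5.3530i


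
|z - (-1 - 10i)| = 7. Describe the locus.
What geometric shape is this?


|z - z0| = r is a circle with center z0 and radius r.
Center = (-1, -10), radius = 7

Circle with center (-1, -10) and radius 7


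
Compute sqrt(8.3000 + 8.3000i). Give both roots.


|z| = sqrt(68.89+68.89) = 11.7380
sqrt((|z|+a)/2) = sqrt((11.7380+8.3)/2) = sqrt(10.0190) = 3.1653
sqrt((|z|-a)/2) = sqrt((11.7380-8.3)/2) = sqrt(1.7190) = 1.3111

±(3.1653 + 1.3111i) i.e. 3.1653 + 1.3111i and -3.1653 - 1.3111i


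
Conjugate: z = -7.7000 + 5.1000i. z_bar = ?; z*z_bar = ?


z_bar = -7.7000 - 5.1000i
z*z_bar = (-7.7)^2 + 5.1^2 = 59.29 + 26.01 = 85.3

z_bar = -7.7000 - 5.1000i, z*z_bar = 85.3


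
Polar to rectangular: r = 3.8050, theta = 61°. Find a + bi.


a = 3.8050*cos(61°) = 3.8050*0.4848 = 1.8447
b = 3.8050*sin(61°) = 3.8050*0.8746 = 3.3279

1.8447 + 3.3279i


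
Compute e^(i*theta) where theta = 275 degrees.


cos(275°) = 0.0872
sin(275°) = -0.9962

e^(i*275°) = 0.0872 - 0.9962i


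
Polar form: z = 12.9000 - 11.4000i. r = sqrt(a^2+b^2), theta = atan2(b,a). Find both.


r = sqrt(166.41+129.96) = sqrt(296.37) = 17.2154
theta = atan2(-11.4, 12.9) = -41.4677 degrees

r = 17.2154, theta = -41.4677 degrees


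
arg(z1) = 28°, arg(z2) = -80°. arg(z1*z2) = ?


arg(z1*z2) = 28° - 80° = -52°
Normalized to (-180°, 180°]: -52°

-52°


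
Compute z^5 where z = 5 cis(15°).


r^5 = 5^5 = 3125
n*theta = 5*15° = 75° = 75° (mod 360)
a = 3125*cos(75°) = 808.8095
b = 3125*sin(75°) = 3018.5182

3125 cis(75°) = 808.8095 + 3018.5182i


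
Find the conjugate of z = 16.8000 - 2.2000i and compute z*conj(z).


z_bar = 16.8000 + 2.2000i
z*z_bar = 16.8^2 + (-2.2)^2 = 282.24 + 4.84 = 287.08

z_bar = 16.8000 + 2.2000i, z*z_bar = 287.08


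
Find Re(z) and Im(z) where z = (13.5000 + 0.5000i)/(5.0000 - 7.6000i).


Multiply by conjugate: (13.5000 + 0.5000i)(5.0000 + 7.6000i) / (5^2 + (-7.6)^2)
Numerator real = 13.5*5 + 0.5*(-7.6) = 63.7
Numerator imag = 0.5*5 - 13.5*(-7.6) = 105.1
Denominator = 82.76
Re(z) = 63.7/82.76 = 0.7697
Im(z) = 105.1/82.76 = 1.2699

Re(z) = 0.7697, Im(z) = 1.2699


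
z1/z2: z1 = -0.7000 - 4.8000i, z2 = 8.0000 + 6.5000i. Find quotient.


Conjugate of z2 = 8.0000 - 6.5000i
Numerator: (-0.7000 - 4.8000i)(8.0000 - 6.5000i) = -36.8000 - 33.8500i
Denominator: 8^2 + 6.5^2 = 106.25
Result = (-36.8000 - 33.8500i)/106.25

-0.3464 - 0.3186i


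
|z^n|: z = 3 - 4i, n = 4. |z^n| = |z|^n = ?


|z| = sqrt(9+16) = sqrt(25) = 5
|z^4| = |z|^4 = 5^4 = 625

|z^4| = 625


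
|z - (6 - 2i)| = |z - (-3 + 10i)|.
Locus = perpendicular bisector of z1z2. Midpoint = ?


Equal distances means the locus is the perpendicular bisector of z1 and z2.
Midpoint = ((6+(-3))/2, (-2+10)/2) = (1.5000, 4.0000)

Perpendicular bisector through (1.5000, 4.0000)


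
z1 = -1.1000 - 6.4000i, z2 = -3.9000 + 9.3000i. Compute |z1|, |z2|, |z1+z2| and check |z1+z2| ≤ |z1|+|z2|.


|z1| = sqrt((-1.1)^2 + (-6.4)^2) = sqrt(42.17) = 6.4938
|z2| = sqrt((-3.9)^2 + 9.3^2) = sqrt(101.7) = 10.0846
z1+z2 = -5.0000 + 2.9000i
|z1+z2| = sqrt(33.41) = 5.7801
|z1|+|z2| = 6.4938 + 10.0846 = 16.5784

|z1+z2| = 5.7801 ≤ |z1|+|z2| = 16.5784 (verified)


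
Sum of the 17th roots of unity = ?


The sum of all 17th roots of unity is 0.
Geometric series: (1 - w^17)/(1 - w) = (1-1)/(1-w) = 0 since w^17 = 1, w ≠ 1.
Alternatively: coefficient of z^16 in z^17 - 1 is 0.

0


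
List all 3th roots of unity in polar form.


The 3th roots of unity are cis(360k/3°) for k=0..2
Angle step = 360/3 = 120°
Primitive root: cis(120°)
Primitive root = -0.5000 + 0.8660i

3 roots at angles: 0°, 120°, 240°


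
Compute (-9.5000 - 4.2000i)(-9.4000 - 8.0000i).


Real = -9.5*(-9.4) - (-4.2)*(-8) = 89.3 - 33.6 = 55.7
Imag = -9.5*(-8) - (9.4)*(-4.2) = 76 + 39.48 = 115.48

55.7000 + 115.4800i


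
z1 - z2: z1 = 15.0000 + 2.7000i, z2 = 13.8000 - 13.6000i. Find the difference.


Real: 15 - 13.8 = 1.2
Imag: 2.7 + 13.6 = 16.3

1.2000 + 16.3000i


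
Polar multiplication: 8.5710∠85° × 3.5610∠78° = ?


r = 8.5710 * 3.5610 = 30.5213
theta = 85° + 78° = 163° = 163° (mod 360)

30.5213 cis(163°)


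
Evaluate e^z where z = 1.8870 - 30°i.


e^1.8870 = 6.5995
cos(-30°) = 0.86603
sin(-30°) = -0.5
Real = 6.5995*0.86603 = 5.7154
Imag = 6.5995*(-0.5) = -3.2998

5.7154 - 3.2998i


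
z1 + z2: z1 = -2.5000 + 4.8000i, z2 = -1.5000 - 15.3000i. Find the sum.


Real: -2.5 - 1.5 = -4
Imag: 4.8 - 15.3 = -10.5

-4.0000 - 10.5000i


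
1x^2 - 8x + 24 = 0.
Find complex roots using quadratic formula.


disc = (-8)^2 - 4*1*24 = 64 - 96 = -32
sqrt(|disc|) = sqrt(32) = 5.6569
Real part = 8/(2*1) = 4.0000
Imag part = 5.6569/(2*1) = 2.8284

4.0000 ± 2.8284i


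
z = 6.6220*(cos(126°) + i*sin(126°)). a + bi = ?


a = 6.6220*cos(126°) = 6.6220*(-0.58779) = -3.8923
b = 6.6220*sin(126°) = 6.6220*0.80902 = 5.3573

-3.8923 + 5.3573i


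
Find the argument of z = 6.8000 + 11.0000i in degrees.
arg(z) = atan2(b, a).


Re = 6.8, Im = 11
arg = atan2(11, 6.8) = 58.2764 degrees

arg(z) = 58.2764 degrees


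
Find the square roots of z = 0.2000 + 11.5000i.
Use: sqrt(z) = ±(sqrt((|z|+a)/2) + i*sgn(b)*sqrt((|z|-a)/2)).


|z| = sqrt(0.04+132.25) = 11.5017
sqrt((|z|+a)/2) = sqrt((11.5017+0.2)/2) = sqrt(5.8509) = 2.4189
sqrt((|z|-a)/2) = sqrt((11.5017-0.2)/2) = sqrt(5.6509) = 2.3772

±(2.4189 + 2.3772i) i.e. 2.4189 + 2.3772i and -2.4189 - 2.3772i


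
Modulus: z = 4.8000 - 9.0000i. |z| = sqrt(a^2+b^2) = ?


|z| = sqrt(4.8^2 + (-9)^2) = sqrt(23.04 + 81) = sqrt(104.04) = 10.2000

|z| = 10.2000


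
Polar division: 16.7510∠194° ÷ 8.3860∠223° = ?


r = 16.7510 / 8.3860 = 1.9975
theta = 194° - 223° = -29° = 331° (mod 360)

1.9975 cis(331°)


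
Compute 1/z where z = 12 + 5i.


|z|^2 = 144+25 = 169
1/z = (12 - 5i)/169

1/z = 0.0710 - 0.0296i


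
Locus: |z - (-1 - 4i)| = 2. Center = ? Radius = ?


|z - z0| = r is a circle with center z0 and radius r.
Center = (-1, -4), radius = 2

Circle with center (-1, -4) and radius 2


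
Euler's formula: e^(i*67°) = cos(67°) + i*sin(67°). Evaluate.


cos(67°) = 0.3907
sin(67°) = 0.9205

e^(i*67°) = 0.3907 + 0.9205i


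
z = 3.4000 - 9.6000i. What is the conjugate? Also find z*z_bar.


z_bar = 3.4000 + 9.6000i
z*z_bar = 3.4^2 + (-9.6)^2 = 11.56 + 92.16 = 103.72

z_bar = 3.4000 + 9.6000i, z*z_bar = 103.72


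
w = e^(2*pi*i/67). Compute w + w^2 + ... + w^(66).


With w = e^(2*pi*i/67), all 67 of the 67th roots of unity w^0 = 1, w, ..., w^(66) sum to 0: 1 + w + ... + w^(66) = (1 - w^67)/(1 - w) = 0 since w^67 = 1, w ≠ 1.
Removing the root 1: w + w^2 + ... + w^(66) = 0 - 1 = -1

Sum = -1


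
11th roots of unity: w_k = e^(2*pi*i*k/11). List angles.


The 11th roots of unity are cis(360k/11°) for k=0..10
Angle step = 360/11 = 32.7273°
Primitive root: cis(32.7273°)
Primitive root = 0.8413 + 0.5406i

11 roots at angles: 0°, 32.7273°, 65.4545°, 98.1818°, 130.9091°, 163.6364°, 196.3636°, 229.0909°, 261.8182°, 294.5455°, 327.2727°


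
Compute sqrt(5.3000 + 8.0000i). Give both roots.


|z| = sqrt(28.09+64) = 9.5964
sqrt((|z|+a)/2) = sqrt((9.5964+5.3)/2) = sqrt(7.4482) = 2.7291
sqrt((|z|-a)/2) = sqrt((9.5964-5.3)/2) = sqrt(2.1482) = 1.4657

±(2.7291 + 1.4657i) i.e. 2.7291 + 1.4657i and -2.7291 - 1.4657i


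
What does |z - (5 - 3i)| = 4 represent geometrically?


|z - z0| = r is a circle with center z0 and radius r.
Center = (5, -3), radius = 4

Circle with center (5, -3) and radius 4


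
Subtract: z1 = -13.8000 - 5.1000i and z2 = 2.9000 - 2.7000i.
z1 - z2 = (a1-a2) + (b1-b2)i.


Real: -13.8 - 2.9 = -16.7
Imag: -5.1 + 2.7 = -2.4

-16.7000 - 2.4000i


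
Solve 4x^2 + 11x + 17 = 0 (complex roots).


disc = 11^2 - 4*4*17 = 121 - 272 = -151
sqrt(|disc|) = sqrt(151) = 12.2882
Real part = -11/(2*4) = -1.3750
Imag part = 12.2882/(2*4) = 1.5360

-1.3750 ± 1.5360i


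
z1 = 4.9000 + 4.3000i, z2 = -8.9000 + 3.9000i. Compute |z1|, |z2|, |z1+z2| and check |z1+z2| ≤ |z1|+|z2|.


|z1| = sqrt(4.9^2 + 4.3^2) = sqrt(42.5) = 6.5192
|z2| = sqrt((-8.9)^2 + 3.9^2) = sqrt(94.42) = 9.7170
z1+z2 = -4.0000 + 8.2000i
|z1+z2| = sqrt(83.24) = 9.1236
|z1|+|z2| = 6.5192 + 9.7170 = 16.2362

|z1+z2| = 9.1236 ≤ |z1|+|z2| = 16.2362 (verified)


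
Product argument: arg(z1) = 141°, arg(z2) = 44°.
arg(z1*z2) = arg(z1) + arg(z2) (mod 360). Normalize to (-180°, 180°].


arg(z1*z2) = 141° + 44° = 185°
Normalized to (-180°, 180°]: -175°

-175°


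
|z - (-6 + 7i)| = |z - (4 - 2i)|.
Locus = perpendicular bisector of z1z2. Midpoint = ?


Equal distances means the locus is the perpendicular bisector of z1 and z2.
Midpoint = ((-6+4)/2, (7+(-2))/2) = (-1.0000, 2.5000)

Perpendicular bisector through (-1.0000, 2.5000)


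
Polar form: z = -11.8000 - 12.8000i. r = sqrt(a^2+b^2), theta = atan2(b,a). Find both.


r = sqrt(139.24+163.84) = sqrt(303.08) = 17.4092
theta = atan2(-12.8, -11.8) = -132.6722 degrees

r = 17.4092, theta = -132.6722 degrees


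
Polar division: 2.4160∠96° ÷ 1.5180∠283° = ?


r = 2.4160 / 1.5180 = 1.5916
theta = 96° - 283° = -187° = 173° (mod 360)

1.5916 cis(173°)


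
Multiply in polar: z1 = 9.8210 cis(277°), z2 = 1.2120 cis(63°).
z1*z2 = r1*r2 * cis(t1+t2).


r = 9.8210 * 1.2120 = 11.9031
theta = 277° + 63° = 340° = 340° (mod 360)

11.9031 cis(340°)


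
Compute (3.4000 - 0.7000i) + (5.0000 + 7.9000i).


Real: 3.4 + 5 = 8.4
Imag: -0.7 + 7.9 = 7.2

8.4000 + 7.2000i


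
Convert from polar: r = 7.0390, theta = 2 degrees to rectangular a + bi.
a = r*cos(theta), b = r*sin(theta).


a = 7.0390*cos(2°) = 7.0390*0.99939 = 7.0347
b = 7.0390*sin(2°) = 7.0390*0.0349 = 0.2457

7.0347 + 0.2457i


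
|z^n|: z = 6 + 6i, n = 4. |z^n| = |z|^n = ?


|z| = sqrt(36+36) = sqrt(72) = 8.4853
|z^4| = |z|^4 = (sqrt(72))^4 = 72^2 = 5184

|z^4| = 5184


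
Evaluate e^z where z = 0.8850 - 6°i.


e^0.8850 = 2.4230
cos(-6°) = 0.9945
sin(-6°) = -0.10453
Real = 2.4230*0.9945 = 2.4097
Imag = 2.4230*(-0.10453) = -0.2533

2.4097 - 0.2533i


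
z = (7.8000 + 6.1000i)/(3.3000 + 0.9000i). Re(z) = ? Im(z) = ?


Multiply by conjugate: (7.8000 + 6.1000i)(3.3000 - 0.9000i) / (3.3^2 + 0.9^2)
Numerator real = 7.8*3.3 + 6.1*0.9 = 31.23
Numerator imag = 6.1*3.3 - 7.8*0.9 = 13.11
Denominator = 11.7
Re(z) = 31.23/11.7 = 2.6692
Im(z) = 13.11/11.7 = 1.1205

Re(z) = 2.6692, Im(z) = 1.1205


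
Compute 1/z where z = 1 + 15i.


|z|^2 = 1+225 = 226
1/z = (1 - 15i)/226

1/z = 0.0044 - 0.0664i


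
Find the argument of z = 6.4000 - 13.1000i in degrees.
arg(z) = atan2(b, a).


Re = 6.4, Im = -13.1
arg = atan2(-13.1, 6.4) = -63.9622 degrees

arg(z) = -63.9622 degrees


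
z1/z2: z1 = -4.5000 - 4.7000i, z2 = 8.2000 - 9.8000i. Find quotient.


Conjugate of z2 = 8.2000 + 9.8000i
Numerator: (-4.5000 - 4.7000i)(8.2000 + 9.8000i) = 9.1600 - 82.6400i
Denominator: 8.2^2 + (-9.8)^2 = 163.28
Result = (9.1600 - 82.6400i)/163.28

0.0561 - 0.5061i


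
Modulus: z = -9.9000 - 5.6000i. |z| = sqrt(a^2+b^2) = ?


|z| = sqrt((-9.9)^2 + (-5.6)^2) = sqrt(98.01 + 31.36) = sqrt(129.37) = 11.3741

|z| = 11.3741


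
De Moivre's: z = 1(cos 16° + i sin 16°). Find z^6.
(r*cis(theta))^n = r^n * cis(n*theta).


r^6 = 1^6 = 1
n*theta = 6*16° = 96° = 96° (mod 360)
a = 1*cos(96°) = -0.1045
b = 1*sin(96°) = 0.9945

1 cis(96°) = -0.1045 + 0.9945i


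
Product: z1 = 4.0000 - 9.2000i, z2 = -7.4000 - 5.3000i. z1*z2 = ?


Real = 4*(-7.4) - (-9.2)*(-5.3) = -29.6 - 48.76 = -78.36
Imag = 4*(-5.3) - (7.4)*(-9.2) = -21.2 + 68.08 = 46.88

-78.3600 + 46.8800i


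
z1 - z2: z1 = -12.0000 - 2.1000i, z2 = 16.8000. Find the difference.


Real: -12 - 16.8 = -28.8
Imag: -2.1 - 0 = -2.1

-28.8000 - 2.1000i


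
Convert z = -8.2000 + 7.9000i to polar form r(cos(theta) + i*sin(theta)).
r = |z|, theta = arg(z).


r = sqrt(67.24+62.41) = sqrt(129.65) = 11.3864
theta = atan2(7.9, -8.2) = 136.0675 degrees

r = 11.3864, theta = 136.0675 degrees


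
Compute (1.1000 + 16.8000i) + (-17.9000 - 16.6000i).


Real: 1.1 - 17.9 = -16.8
Imag: 16.8 - 16.6 = 0.2

-16.8000 + 0.2000i


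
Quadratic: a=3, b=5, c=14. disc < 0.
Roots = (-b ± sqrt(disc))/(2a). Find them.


disc = 5^2 - 4*3*14 = 25 - 168 = -143
sqrt(|disc|) = sqrt(143) = 11.9583
Real part = -5/(2*3) = -0.8333
Imag part = 11.9583/(2*3) = 1.9930

-0.8333 ± 1.9930i


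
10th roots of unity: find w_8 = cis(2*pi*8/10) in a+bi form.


Angle = 360*8/10 = 288°
a = cos(288°) = 0.3090
b = sin(288°) = -0.9511

0.3090 - 0.9511i


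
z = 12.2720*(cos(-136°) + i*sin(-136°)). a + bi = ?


a = 12.2720*cos(-136°) = 12.2720*(-0.71934) = -8.8277
b = 12.2720*sin(-136°) = 12.2720*(-0.694658) = -8.5248

-8.8277 - 8.5248i


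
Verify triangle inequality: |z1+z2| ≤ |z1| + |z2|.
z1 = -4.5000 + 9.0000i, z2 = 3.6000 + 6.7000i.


|z1| = sqrt((-4.5)^2 + 9^2) = sqrt(101.25) = 10.0623
|z2| = sqrt(3.6^2 + 6.7^2) = sqrt(57.85) = 7.6059
z1+z2 = -0.9000 + 15.7000i
|z1+z2| = sqrt(247.3) = 15.7258
|z1|+|z2| = 10.0623 + 7.6059 = 17.6682

|z1+z2| = 15.7258 ≤ |z1|+|z2| = 17.6682 (verified)


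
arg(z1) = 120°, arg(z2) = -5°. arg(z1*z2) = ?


arg(z1*z2) = 120° - 5° = 115°
Normalized to (-180°, 180°]: 115°

115°


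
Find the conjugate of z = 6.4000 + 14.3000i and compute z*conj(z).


z_bar = 6.4000 - 14.3000i
z*z_bar = 6.4^2 + 14.3^2 = 40.96 + 204.49 = 245.45

z_bar = 6.4000 - 14.3000i, z*z_bar = 245.45


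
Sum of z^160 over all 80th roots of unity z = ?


The roots are w_k = w^k with w = e^(2*pi*i/80), and (w^k)^160 = (w^160)^k.
So S = 1 + u + u^2 + ... + u^(79) with u = w^160.
160 = 2*80 + 0, so 160 is a multiple of 80 and u = (w^80)^2 = 1.
Every one of the 80 terms equals 1: S = 80

S = 80


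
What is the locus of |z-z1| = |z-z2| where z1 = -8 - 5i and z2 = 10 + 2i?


Equal distances means the locus is the perpendicular bisector of z1 and z2.
Midpoint = ((-8+10)/2, (-5+2)/2) = (1.0000, -1.5000)

Perpendicular bisector through (1.0000, -1.5000)


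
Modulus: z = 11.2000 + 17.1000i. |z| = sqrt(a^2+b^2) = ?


|z| = sqrt(11.2^2 + 17.1^2) = sqrt(125.44 + 292.41) = sqrt(417.85) = 20.4414

|z| = 20.4414


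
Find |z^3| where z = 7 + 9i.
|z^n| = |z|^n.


|z| = sqrt(49+81) = sqrt(130) = 11.4018
|z^3| = |z|^3 = (sqrt(130))^3 = 130*sqrt(130)

|z^3| = 130*sqrt(130) ≈ 1482.2281


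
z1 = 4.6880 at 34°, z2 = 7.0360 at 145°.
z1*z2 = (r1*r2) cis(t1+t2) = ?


r = 4.6880 * 7.0360 = 32.9848
theta = 34° + 145° = 179° = 179° (mod 360)

32.9848 cis(179°)


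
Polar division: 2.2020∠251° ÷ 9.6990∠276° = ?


r = 2.2020 / 9.6990 = 0.2270
theta = 251° - 276° = -25° = 335° (mod 360)

0.2270 cis(335°)


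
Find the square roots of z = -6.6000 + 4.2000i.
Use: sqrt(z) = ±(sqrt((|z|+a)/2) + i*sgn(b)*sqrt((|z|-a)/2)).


|z| = sqrt(43.56+17.64) = 7.8230
sqrt((|z|+a)/2) = sqrt((7.8230+(-6.6))/2) = sqrt(0.6115) = 0.7820
sqrt((|z|-a)/2) = sqrt((7.8230-(-6.6))/2) = sqrt(7.2115) = 2.6854

±(0.7820 + 2.6854i) i.e. 0.7820 + 2.6854i and -0.7820 - 2.6854i


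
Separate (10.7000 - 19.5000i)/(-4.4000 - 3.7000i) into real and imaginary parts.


Multiply by conjugate: (10.7000 - 19.5000i)(-4.4000 + 3.7000i) / ((-4.4)^2 + (-3.7)^2)
Numerator real = 10.7*(-4.4) - (19.5)*(-3.7) = 25.07
Numerator imag = -19.5*(-4.4) - 10.7*(-3.7) = 125.39
Denominator = 33.05
Re(z) = 25.07/33.05 = 0.7585
Im(z) = 125.39/33.05 = 3.7939

Re(z) = 0.7585, Im(z) = 3.7939


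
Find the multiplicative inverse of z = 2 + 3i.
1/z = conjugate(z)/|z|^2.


|z|^2 = 4+9 = 13
1/z = (2 - 3i)/13

1/z = 0.1538 - 0.2308i


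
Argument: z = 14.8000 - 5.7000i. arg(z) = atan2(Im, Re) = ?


Re = 14.8, Im = -5.7
arg = atan2(-5.7, 14.8) = -21.0634 degrees

arg(z) = -21.0634 degrees


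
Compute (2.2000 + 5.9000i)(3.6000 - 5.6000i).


Real = 2.2*3.6 - 5.9*(-5.6) = 7.92 - (-33.04) = 40.96
Imag = 2.2*(-5.6) + 3.6*5.9 = -12.32 + 21.24 = 8.92

40.9600 + 8.9200i


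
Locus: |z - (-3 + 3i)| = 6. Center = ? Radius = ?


|z - z0| = r is a circle with center z0 and radius r.
Center = (-3, 3), radius = 6

Circle with center (-3, 3) and radius 6


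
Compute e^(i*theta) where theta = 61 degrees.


cos(61°) = 0.4848
sin(61°) = 0.8746

e^(i*61°) = 0.4848 + 0.8746i


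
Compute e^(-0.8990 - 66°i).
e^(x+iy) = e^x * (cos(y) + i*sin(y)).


e^-0.8990 = 0.4070
cos(-66°) = 0.4067
sin(-66°) = -0.9135
Real = 0.4070*0.4067 = 0.1655
Imag = 0.4070*(-0.9135) = -0.3718

0.1655 - 0.3718i


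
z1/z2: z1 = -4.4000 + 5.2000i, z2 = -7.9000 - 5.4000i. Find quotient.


Conjugate of z2 = -7.9000 + 5.4000i
Numerator: (-4.4000 + 5.2000i)(-7.9000 + 5.4000i) = 6.6800 - 64.8400i
Denominator: (-7.9)^2 + (-5.4)^2 = 91.57
Result = (6.6800 - 64.8400i)/91.57

0.0729 - 0.7081i


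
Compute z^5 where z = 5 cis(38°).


r^5 = 5^5 = 3125
n*theta = 5*38° = 190° = 190° (mod 360)
a = 3125*cos(190°) = -3077.5242
b = 3125*sin(190°) = -542.6506

3125 cis(190°) = -3077.5242 - 542.6506i


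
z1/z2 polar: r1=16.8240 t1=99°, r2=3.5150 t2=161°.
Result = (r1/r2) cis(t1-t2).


r = 16.8240 / 3.5150 = 4.7863
theta = 99° - 161° = -62° = 298° (mod 360)

4.7863 cis(298°)


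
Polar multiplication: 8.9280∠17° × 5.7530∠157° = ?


r = 8.9280 * 5.7530 = 51.3628
theta = 17° + 157° = 174° = 174° (mod 360)

51.3628 cis(174°)


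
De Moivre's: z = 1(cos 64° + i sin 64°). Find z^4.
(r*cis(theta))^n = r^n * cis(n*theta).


r^4 = 1^4 = 1
n*theta = 4*64° = 256° = 256° (mod 360)
a = 1*cos(256°) = -0.2419
b = 1*sin(256°) = -0.9703

1 cis(256°) = -0.2419 - 0.9703i
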